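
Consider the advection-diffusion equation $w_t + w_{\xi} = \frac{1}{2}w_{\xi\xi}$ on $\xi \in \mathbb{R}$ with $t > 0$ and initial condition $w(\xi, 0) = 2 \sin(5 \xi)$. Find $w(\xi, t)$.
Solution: Change to a moving frame: let $\eta = \xi - t$, $\sigma = t$ and write $w(\xi,t) = u(\eta,\sigma)$.
By the chain rule $w_t = u_{\sigma} - u_{\eta}$, $w_{\xi} = u_{\eta}$, $w_{\xi\xi} = u_{\eta\eta}$.
Then $w_t + w_{\xi} = u_{\sigma}$: the advection term cancels and the PDE becomes the heat equation $u_{\sigma} = \frac{1}{2}u_{\eta\eta}$ on $\eta \in \mathbb{R}$.
Initial data: $u(\eta,0) = w(\eta,0) = 2 \sin(5 \eta)$.
On $\eta \in \mathbb{R}$ each mode satisfies $(\sin(n\eta))'' = -n^2 \sin(n\eta)$, so $e^{-n^2\sigma/2} \sin(n\eta)$ solves the heat equation; by superposition $u(\eta,\sigma) = \sum c_n e^{-n^2\sigma/2} \sin(n\eta)$.
Reading off the coefficients: $c_5=2$, so $u(\eta,\sigma) = 2 e^{-25 \sigma/2} \sin(5 \eta)$.
Substituting back $\eta = \xi - t$, $\sigma = t$: $w(\xi,t) = u(\xi - t, t)$.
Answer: $w(\xi, t) = 2 e^{-25 t/2} \sin(5 \xi - 5 t)$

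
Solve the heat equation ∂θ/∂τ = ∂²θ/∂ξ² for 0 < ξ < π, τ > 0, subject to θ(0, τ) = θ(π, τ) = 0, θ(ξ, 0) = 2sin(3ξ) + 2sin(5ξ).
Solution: Separating variables: θ = Σ c_n exp(-n²τ) sin(nξ). From θ(ξ,0) = 2sin(3ξ) + 2sin(5ξ): c_3=2, c_5=2.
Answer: θ(ξ, τ) = 2exp(-9τ)sin(3ξ) + 2exp(-25τ)sin(5ξ)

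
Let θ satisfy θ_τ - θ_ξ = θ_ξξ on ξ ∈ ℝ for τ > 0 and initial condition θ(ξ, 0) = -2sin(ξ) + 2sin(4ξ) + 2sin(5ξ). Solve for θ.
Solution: Moving frame: η = ξ + τ, σ = τ, θ = u(η,σ), so θ_τ = u_σ + u_η and θ_ξξ = u_ηη.
Hence θ_τ - θ_ξ = u_σ and the PDE becomes the heat equation u_σ = u_ηη on η ∈ ℝ.
Initial data: u(η,0) = θ(η,0) = -2sin(η) + 2sin(4η) + 2sin(5η). Each mode sin(nη) decays as exp(-n²σ) on ℝ, so u(η,σ) = Σ c_n exp(-n²σ) sin(nη) with c_1=-2, c_4=2, c_5=2: u(η,σ) = -2exp(-σ)sin(η) + 2exp(-16σ)sin(4η) + 2exp(-25σ)sin(5η).
Substituting back: θ(ξ,τ) = u(ξ + τ, τ).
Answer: θ(ξ, τ) = -2exp(-τ)sin(ξ + τ) + 2exp(-16τ)sin(4ξ + 4τ) + 2exp(-25τ)sin(5ξ + 5τ)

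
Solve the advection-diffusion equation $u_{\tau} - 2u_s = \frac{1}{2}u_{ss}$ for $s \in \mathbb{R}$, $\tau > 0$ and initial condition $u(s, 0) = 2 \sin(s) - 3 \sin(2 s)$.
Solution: Change to a moving frame: let $\eta = s + 2\tau$, $\sigma = \tau$ and write $u(s,\tau) = w(\eta,\sigma)$.
By the chain rule $u_{\tau} = w_{\sigma} + 2w_{\eta}$, $u_s = w_{\eta}$, $u_{ss} = w_{\eta\eta}$.
Then $u_{\tau} - 2u_s = w_{\sigma}$: the advection term cancels and the PDE becomes the heat equation $w_{\sigma} = \frac{1}{2}w_{\eta\eta}$ on $\eta \in \mathbb{R}$.
Initial data: $w(\eta,0) = u(\eta,0) = 2 \sin(\eta) - 3 \sin(2 \eta)$.
On $\eta \in \mathbb{R}$ each mode satisfies $(\sin(n\eta))'' = -n^2 \sin(n\eta)$, so $e^{-n^2\sigma/2} \sin(n\eta)$ solves the heat equation; by superposition $w(\eta,\sigma) = \sum c_n e^{-n^2\sigma/2} \sin(n\eta)$.
Reading off the coefficients: $c_1=2, c_2=-3$, so $w(\eta,\sigma) = -3 e^{-2 \sigma} \sin(2 \eta) + 2 e^{-\sigma/2} \sin(\eta)$.
Substituting back $\eta = s + 2\tau$, $\sigma = \tau$: $u(s,\tau) = w(s + 2\tau, \tau)$.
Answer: $u(s, \tau) = -3 e^{-2 \tau} \sin(4 \tau + 2 s) + 2 e^{-\tau/2} \sin(2 \tau + s)$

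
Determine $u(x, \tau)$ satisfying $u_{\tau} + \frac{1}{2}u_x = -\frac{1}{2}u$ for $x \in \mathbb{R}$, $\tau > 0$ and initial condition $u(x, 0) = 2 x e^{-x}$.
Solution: Substitute $u = e^{-x}w$.
Then $u_x = e^{-x}(w_x - w)$, $u_{\tau} = e^{-x}w_{\tau}$; substituting and dividing by $e^{-x}$, the lower-order terms cancel: $w_{\tau} + \frac{1}{2}w_x = 0$ (standard advection equation).
Data for $w$: $w(x,0) = e^{x}u(x,0) = 2 x$.
By characteristics ($dx/d\tau = 1/2$), $w(x,\tau) = f(x - \frac{1}{2}\tau)$ with $f = w( \cdot , 0)$.
So $w(x,\tau) = 2 x - \tau$, and $u(x,\tau) = e^{-x}w(x,\tau)$.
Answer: $u(x, \tau) = - \tau e^{-x} + 2 x e^{-x}$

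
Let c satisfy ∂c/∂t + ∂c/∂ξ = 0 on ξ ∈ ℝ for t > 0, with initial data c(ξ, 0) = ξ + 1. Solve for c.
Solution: By method of characteristics (waves move right with speed 1):
Along characteristics ξ - t = const, c is constant, so c(ξ,t) = f(ξ - t) with f = c(·, 0).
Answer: c(ξ, t) = -t + ξ + 1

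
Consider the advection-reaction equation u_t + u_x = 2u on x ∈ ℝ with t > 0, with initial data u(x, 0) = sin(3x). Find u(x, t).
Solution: Substitute u = exp(2t)w.
Then u_t = exp(2t)(w_t + 2w), u_x = exp(2t)w_x; substituting and dividing by exp(2t), the lower-order terms cancel: w_t + w_x = 0 (standard advection equation).
Data for w: w(x,0) = u(x,0) = sin(3x).
By characteristics (dx/dt = 1), w(x,t) = f(x - t) with f = w(·, 0).
So w(x,t) = -sin(3t - 3x), and u(x,t) = exp(2t)w(x,t).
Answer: u(x, t) = -exp(2t)sin(3t - 3x)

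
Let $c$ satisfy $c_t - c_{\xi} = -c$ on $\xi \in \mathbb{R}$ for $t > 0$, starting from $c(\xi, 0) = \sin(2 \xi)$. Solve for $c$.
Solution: Substitute $c = e^{-t}u$, i.e. $u = e^{t}c$.
By the product rule, $c_t = e^{-t}(u_t - u)$, $c_{\xi} = e^{-t}u_{\xi}$.
Substituting into the PDE and dividing by $e^{-t}$: $u_t - u - u_{\xi} = -u$.
The lower-order terms cancel, leaving the standard advection equation $u_t - u_{\xi} = 0$.
Initial data for $u$: $u(\xi,0) = c(\xi,0) = \sin(2 \xi)$.
Solve for $u$:
  By method of characteristics (waves move left with speed 1):
  Along characteristics $\xi + t =$ const, $u$ is constant, so $u(\xi,t) = f(\xi + t)$ with $f = u( \cdot , 0)$.
Hence $u(\xi,t) = \sin(2 t + 2 \xi)$.
Transform back: $c(\xi,t) = e^{-t}u(\xi,t)$.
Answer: $c(\xi, t) = e^{-t} \sin(2 \xi + 2 t)$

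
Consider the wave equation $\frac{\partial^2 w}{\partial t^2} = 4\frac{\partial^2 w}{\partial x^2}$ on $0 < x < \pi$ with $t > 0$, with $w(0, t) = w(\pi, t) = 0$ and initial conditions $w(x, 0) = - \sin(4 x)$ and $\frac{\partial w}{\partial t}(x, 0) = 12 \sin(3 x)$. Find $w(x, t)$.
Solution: Separating variables: $w = \sum [A_n \cos(\omega_n t) + B_n \sin(\omega_n t)] \sin(nx)$, $\omega_n = 2n$. From ICs ($B_n$ = velocity coefficient / $\omega_n$): $A_4=-1, B_3=2$.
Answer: $w(x, t) = 2 \sin(6 t) \sin(3 x) -  \sin(4 x) \cos(8 t)$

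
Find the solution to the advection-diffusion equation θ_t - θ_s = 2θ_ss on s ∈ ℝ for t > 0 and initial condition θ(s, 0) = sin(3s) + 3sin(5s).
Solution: Change to a moving frame: let η = s + t, σ = t and write θ(s,t) = u(η,σ).
By the chain rule θ_t = u_σ + u_η, θ_s = u_η, θ_ss = u_ηη.
Then θ_t - θ_s = u_σ: the advection term cancels and the PDE becomes the heat equation u_σ = 2u_ηη on η ∈ ℝ.
Initial data: u(η,0) = θ(η,0) = sin(3η) + 3sin(5η).
On η ∈ ℝ each mode satisfies (sin(nη))″ = -n² sin(nη), so exp(-2n²σ) sin(nη) solves the heat equation; by superposition u(η,σ) = Σ c_n exp(-2n²σ) sin(nη).
Reading off the coefficients: c_3=1, c_5=3, so u(η,σ) = exp(-18σ)sin(3η) + 3exp(-50σ)sin(5η).
Substituting back η = s + t, σ = t: θ(s,t) = u(s + t, t).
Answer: θ(s, t) = exp(-18t)sin(3s + 3t) + 3exp(-50t)sin(5s + 5t)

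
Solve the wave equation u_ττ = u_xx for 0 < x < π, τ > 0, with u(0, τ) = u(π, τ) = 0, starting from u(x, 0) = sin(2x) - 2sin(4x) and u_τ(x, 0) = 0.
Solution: Using separation of variables u = X(x)T(τ):
Eigenfunctions: sin(nx), n = 1, 2, 3, ...
General solution: u(x, τ) = Σ [A_n cos(n τ) + B_n sin(n τ)] sin(nx)
From u(x,0) = sin(2x) - 2sin(4x): A_2=1, A_4=-2. From u_τ(x,0) = 0: all B_n = 0.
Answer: u(x, τ) = sin(2x)cos(2τ) - 2sin(4x)cos(4τ)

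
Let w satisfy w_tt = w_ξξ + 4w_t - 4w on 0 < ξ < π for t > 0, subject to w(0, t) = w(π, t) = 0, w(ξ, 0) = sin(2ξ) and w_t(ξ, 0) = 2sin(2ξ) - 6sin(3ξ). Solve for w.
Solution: Substitute w = exp(2t)u, i.e. u = exp(-2t)w.
By the product rule, w_t = exp(2t)(u_t + 2u), w_tt = exp(2t)(u_tt + 4u_t + 4u), w_ξξ = exp(2t)u_ξξ.
Substituting into the PDE and dividing by exp(2t): u_tt + 4u_t + 4u = u_ξξ + 4(u_t + 2u) - 4u.
The lower-order terms cancel, leaving the standard wave equation u_tt = u_ξξ.
Initial data for u: u(ξ,0) = w(ξ,0) = sin(2ξ); u_t(ξ,0) = w_t(ξ,0) - 2w(ξ,0) = -6sin(3ξ). The boundary conditions carry over: u(0,t) = u(π,t) = 0.
Solve for u:
  Using separation of variables u = X(ξ)T(t):
  Eigenfunctions: sin(nξ), n = 1, 2, 3, ...
  General solution: u(ξ, t) = Σ [A_n cos(n t) + B_n sin(n t)] sin(nξ)
  From u(ξ,0) = sin(2ξ): A_2=1. From u_t(ξ,0) = -6sin(3ξ), using u_t(ξ,0) = Σ ω_n B_n sin(nξ) with ω_n = n: B_3 = (-6)/3 = -2.
Hence u(ξ,t) = -2sin(3t)sin(3ξ) + sin(2ξ)cos(2t).
Transform back: w(ξ,t) = exp(2t)u(ξ,t).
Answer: w(ξ, t) = -2exp(2t)sin(3t)sin(3ξ) + exp(2t)sin(2ξ)cos(2t)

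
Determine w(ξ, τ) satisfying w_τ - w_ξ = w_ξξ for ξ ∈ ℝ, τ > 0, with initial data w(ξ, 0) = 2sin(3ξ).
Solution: Change to a moving frame: let η = ξ + τ, σ = τ and write w(ξ,τ) = u(η,σ).
By the chain rule w_τ = u_σ + u_η, w_ξ = u_η, w_ξξ = u_ηη.
Then w_τ - w_ξ = u_σ: the advection term cancels and the PDE becomes the heat equation u_σ = u_ηη on η ∈ ℝ.
Initial data: u(η,0) = w(η,0) = 2sin(3η).
On η ∈ ℝ each mode satisfies (sin(nη))″ = -n² sin(nη), so exp(-n²σ) sin(nη) solves the heat equation; by superposition u(η,σ) = Σ c_n exp(-n²σ) sin(nη).
Reading off the coefficients: c_3=2, so u(η,σ) = 2exp(-9σ)sin(3η).
Substituting back η = ξ + τ, σ = τ: w(ξ,τ) = u(ξ + τ, τ).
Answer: w(ξ, τ) = 2exp(-9τ)sin(3ξ + 3τ)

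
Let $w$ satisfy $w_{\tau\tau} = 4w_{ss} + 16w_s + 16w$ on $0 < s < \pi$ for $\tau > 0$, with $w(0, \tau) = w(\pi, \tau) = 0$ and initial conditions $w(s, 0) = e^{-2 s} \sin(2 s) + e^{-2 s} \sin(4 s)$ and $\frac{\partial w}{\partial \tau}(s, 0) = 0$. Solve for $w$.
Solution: Substitute $w = e^{-2s}u$, i.e. $u = e^{2s}w$.
By the product rule, $w_s = e^{-2s}(u_s - 2u)$, $w_{ss} = e^{-2s}(u_{ss} - 4u_s + 4u)$, $w_{\tau\tau} = e^{-2s}u_{\tau\tau}$.
Substituting into the PDE and dividing by $e^{-2s}$: $u_{\tau\tau} = 4(u_{ss} - 4u_s + 4u) + 16(u_s - 2u) + 16u$.
The lower-order terms cancel, leaving the standard wave equation $u_{\tau\tau} = 4u_{ss}$.
Initial data for $u$: $u(s,0) = e^{2s}w(s,0) = \sin(2 s) + \sin(4 s)$; $u_{\tau}(s,0) = e^{2s}w_{\tau}(s,0) = 0$. The boundary conditions carry over: $u(0,\tau) = u(\pi,\tau) = 0$.
Solve for $u$:
  Using separation of variables $u = X(s)T(\tau)$:
  Eigenfunctions: $\sin(ns)$, $n = 1, 2, 3, \ldots$
  General solution: $u(s, \tau) = \sum [A_n \cos(2n \tau) + B_n \sin(2n \tau)] \sin(ns)$
  From $u(s,0) = \sin(2 s) + \sin(4 s)$: $A_2=1, A_4=1$. From $u_{\tau}(s,0) = 0$: all $B_n = 0$.
Hence $u(s,\tau) = \sin(2 s) \cos(4 \tau) + \sin(4 s) \cos(8 \tau)$.
Transform back: $w(s,\tau) = e^{-2s}u(s,\tau)$.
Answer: $w(s, \tau) = e^{-2 s} \sin(2 s) \cos(4 \tau) + e^{-2 s} \sin(4 s) \cos(8 \tau)$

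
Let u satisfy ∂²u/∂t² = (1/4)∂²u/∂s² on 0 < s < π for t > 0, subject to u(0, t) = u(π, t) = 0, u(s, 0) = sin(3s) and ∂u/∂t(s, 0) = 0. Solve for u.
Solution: Using separation of variables u = X(s)T(t):
Eigenfunctions: sin(ns), n = 1, 2, 3, ...
General solution: u(s, t) = Σ [A_n cos(n t/2) + B_n sin(n t/2)] sin(ns)
From u(s,0) = sin(3s): A_3=1. From u_t(s,0) = 0: all B_n = 0.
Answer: u(s, t) = sin(3s)cos(3t/2)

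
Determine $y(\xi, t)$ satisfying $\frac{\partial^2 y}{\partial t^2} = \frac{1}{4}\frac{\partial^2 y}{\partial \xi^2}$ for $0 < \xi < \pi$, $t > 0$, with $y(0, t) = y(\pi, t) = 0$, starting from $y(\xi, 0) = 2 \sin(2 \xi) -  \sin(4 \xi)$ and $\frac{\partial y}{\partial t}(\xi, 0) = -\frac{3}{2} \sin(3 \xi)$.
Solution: Separating variables: $y = \sum [A_n \cos(\omega_n t) + B_n \sin(\omega_n t)] \sin(n\xi)$, $\omega_n = n/2$. From ICs ($B_n$ = velocity coefficient / $\omega_n$): $A_2=2, A_4=-1, B_3=-1$.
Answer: $y(\xi, t) = 2 \sin(2 \xi) \cos(t) -  \sin(3 \xi) \sin(3 t/2) -  \sin(4 \xi) \cos(2 t)$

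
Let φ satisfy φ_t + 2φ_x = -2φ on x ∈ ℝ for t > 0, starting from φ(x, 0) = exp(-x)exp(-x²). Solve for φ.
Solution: Substitute φ = exp(-x)u, i.e. u = exp(x)φ.
By the product rule, φ_x = exp(-x)(u_x - u), φ_t = exp(-x)u_t.
Substituting into the PDE and dividing by exp(-x): u_t + 2(u_x - u) = -2u.
The lower-order terms cancel, leaving the standard advection equation u_t + 2u_x = 0.
Initial data for u: u(x,0) = exp(x)φ(x,0) = exp(-x²).
Solve for u:
  By method of characteristics (waves move right with speed 2):
  Along characteristics x - 2t = const, u is constant, so u(x,t) = f(x - 2t) with f = u(·, 0).
Hence u(x,t) = exp(-(-2t + x)²).
Transform back: φ(x,t) = exp(-x)u(x,t).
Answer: φ(x, t) = exp(-x)exp(-(-2t + x)²)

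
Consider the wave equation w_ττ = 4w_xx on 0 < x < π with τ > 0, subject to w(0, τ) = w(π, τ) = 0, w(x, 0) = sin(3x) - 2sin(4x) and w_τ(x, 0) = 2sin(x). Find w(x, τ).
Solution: Separating variables: w = Σ [A_n cos(ω_n τ) + B_n sin(ω_n τ)] sin(nx), ω_n = 2n. From ICs (B_n = velocity coefficient / ω_n): A_3=1, A_4=-2, B_1=1.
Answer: w(x, τ) = sin(x)sin(2τ) + sin(3x)cos(6τ) - 2sin(4x)cos(8τ)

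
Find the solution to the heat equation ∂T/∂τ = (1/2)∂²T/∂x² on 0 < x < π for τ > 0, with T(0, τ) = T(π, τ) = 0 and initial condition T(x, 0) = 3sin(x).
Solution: Using separation of variables T = X(x)G(τ):
Eigenfunctions: sin(nx), n = 1, 2, 3, ...
General solution: T(x, τ) = Σ c_n sin(nx) exp(-n² τ/2)
Matching T(x,0) = 3sin(x) term by term: c_1=3.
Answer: T(x, τ) = 3exp(-τ/2)sin(x)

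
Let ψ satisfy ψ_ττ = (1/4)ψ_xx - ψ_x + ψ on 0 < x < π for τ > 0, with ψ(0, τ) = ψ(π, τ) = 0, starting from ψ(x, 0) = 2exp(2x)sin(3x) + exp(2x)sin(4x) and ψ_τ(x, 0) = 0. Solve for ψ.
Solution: Substitute ψ = exp(2x)u.
Then ψ_x = exp(2x)(u_x + 2u), ψ_xx = exp(2x)(u_xx + 4u_x + 4u), ψ_ττ = exp(2x)u_ττ; substituting and dividing by exp(2x), the lower-order terms cancel: u_ττ = (1/4)u_xx (standard wave equation).
Data for u: u(x,0) = exp(-2x)ψ(x,0) = 2sin(3x) + sin(4x); u_τ(x,0) = exp(-2x)ψ_τ(x,0) = 0. The boundary conditions carry over: u(0,τ) = u(π,τ) = 0.
Separating variables: u = Σ [A_n cos(ω_n τ) + B_n sin(ω_n τ)] sin(nx), ω_n = n/2. From ICs: A_3=2, A_4=1.
So u(x,τ) = 2sin(3x)cos(3τ/2) + sin(4x)cos(2τ), and ψ(x,τ) = exp(2x)u(x,τ).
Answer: ψ(x, τ) = 2exp(2x)sin(3x)cos(3τ/2) + exp(2x)sin(4x)cos(2τ)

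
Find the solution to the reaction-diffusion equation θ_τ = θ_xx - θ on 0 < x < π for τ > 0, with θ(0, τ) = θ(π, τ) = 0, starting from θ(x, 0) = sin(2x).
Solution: Substitute θ = exp(-τ)u, i.e. u = exp(τ)θ.
By the product rule, θ_τ = exp(-τ)(u_τ - u), θ_xx = exp(-τ)u_xx.
Substituting into the PDE and dividing by exp(-τ): u_τ - u = u_xx - u.
The lower-order terms cancel, leaving the standard heat equation u_τ = u_xx.
Initial data for u: u(x,0) = θ(x,0) = sin(2x). The boundary conditions carry over: u(0,τ) = u(π,τ) = 0.
Solve for u:
  Using separation of variables u = X(x)G(τ):
  Eigenfunctions: sin(nx), n = 1, 2, 3, ...
  General solution: u(x, τ) = Σ c_n sin(nx) exp(-n² τ)
  Matching u(x,0) = sin(2x) term by term: c_2=1.
Hence u(x,τ) = exp(-4τ)sin(2x).
Transform back: θ(x,τ) = exp(-τ)u(x,τ).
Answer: θ(x, τ) = exp(-5τ)sin(2x)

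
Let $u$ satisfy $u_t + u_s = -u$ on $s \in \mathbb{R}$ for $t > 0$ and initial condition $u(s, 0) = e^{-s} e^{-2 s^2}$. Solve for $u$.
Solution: Substitute $u = e^{-s}w$, i.e. $w = e^{s}u$.
By the product rule, $u_s = e^{-s}(w_s - w)$, $u_t = e^{-s}w_t$.
Substituting into the PDE and dividing by $e^{-s}$: $w_t + (w_s - w) = -w$.
The lower-order terms cancel, leaving the standard advection equation $w_t + w_s = 0$.
Initial data for $w$: $w(s,0) = e^{s}u(s,0) = e^{-2 s^2}$.
Solve for $w$:
  By method of characteristics (waves move right with speed 1):
  Along characteristics $s - t =$ const, $w$ is constant, so $w(s,t) = f(s - t)$ with $f = w( \cdot , 0)$.
Hence $w(s,t) = e^{-2 (s - t)^2}$.
Transform back: $u(s,t) = e^{-s}w(s,t)$.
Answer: $u(s, t) = e^{-s} e^{-2 (s - t)^2}$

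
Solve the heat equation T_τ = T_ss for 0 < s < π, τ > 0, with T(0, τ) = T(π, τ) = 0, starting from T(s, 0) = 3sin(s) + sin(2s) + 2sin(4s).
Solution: Separating variables: T = Σ c_n exp(-n²τ) sin(ns). From T(s,0) = 3sin(s) + sin(2s) + 2sin(4s): c_1=3, c_2=1, c_4=2.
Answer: T(s, τ) = 3exp(-τ)sin(s) + exp(-4τ)sin(2s) + 2exp(-16τ)sin(4s)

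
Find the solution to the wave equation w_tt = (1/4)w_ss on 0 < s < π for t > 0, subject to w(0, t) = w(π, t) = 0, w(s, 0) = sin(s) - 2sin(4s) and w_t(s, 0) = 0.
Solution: Using separation of variables w = X(s)T(t):
Eigenfunctions: sin(ns), n = 1, 2, 3, ...
General solution: w(s, t) = Σ [A_n cos(n t/2) + B_n sin(n t/2)] sin(ns)
From w(s,0) = sin(s) - 2sin(4s): A_1=1, A_4=-2. From w_t(s,0) = 0: all B_n = 0.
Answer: w(s, t) = sin(s)cos(t/2) - 2sin(4s)cos(2t)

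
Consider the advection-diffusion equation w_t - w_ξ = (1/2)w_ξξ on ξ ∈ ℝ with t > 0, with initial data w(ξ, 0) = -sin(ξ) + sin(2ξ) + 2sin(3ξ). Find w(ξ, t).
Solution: Moving frame: η = ξ + t, σ = t, w = u(η,σ), so w_t = u_σ + u_η and w_ξξ = u_ηη.
Hence w_t - w_ξ = u_σ and the PDE becomes the heat equation u_σ = (1/2)u_ηη on η ∈ ℝ.
Initial data: u(η,0) = w(η,0) = -sin(η) + sin(2η) + 2sin(3η). Each mode sin(nη) decays as exp(-n²σ/2) on ℝ, so u(η,σ) = Σ c_n exp(-n²σ/2) sin(nη) with c_1=-1, c_2=1, c_3=2: u(η,σ) = exp(-2σ)sin(2η) - exp(-σ/2)sin(η) + 2exp(-9σ/2)sin(3η).
Substituting back: w(ξ,t) = u(ξ + t, t).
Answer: w(ξ, t) = exp(-2t)sin(2t + 2ξ) - exp(-t/2)sin(t + ξ) + 2exp(-9t/2)sin(3t + 3ξ)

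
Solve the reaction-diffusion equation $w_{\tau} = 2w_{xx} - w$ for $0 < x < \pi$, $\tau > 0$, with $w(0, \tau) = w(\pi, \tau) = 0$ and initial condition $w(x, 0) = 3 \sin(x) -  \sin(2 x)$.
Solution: Substitute $w = e^{-\tau}u$, i.e. $u = e^{\tau}w$.
By the product rule, $w_{\tau} = e^{-\tau}(u_{\tau} - u)$, $w_{xx} = e^{-\tau}u_{xx}$.
Substituting into the PDE and dividing by $e^{-\tau}$: $u_{\tau} - u = 2u_{xx} - u$.
The lower-order terms cancel, leaving the standard heat equation $u_{\tau} = 2u_{xx}$.
Initial data for $u$: $u(x,0) = w(x,0) = 3 \sin(x) - \sin(2 x)$. The boundary conditions carry over: $u(0,\tau) = u(\pi,\tau) = 0$.
Solve for $u$:
  Using separation of variables $u = X(x)T(\tau)$:
  Eigenfunctions: $\sin(nx)$, $n = 1, 2, 3, \ldots$
  General solution: $u(x, \tau) = \sum c_n \sin(nx) e^{-2n^2 \tau}$
  Matching $u(x,0) = 3 \sin(x) - \sin(2 x)$ term by term: $c_1=3, c_2=-1$.
Hence $u(x,\tau) = 3 e^{-2 \tau} \sin(x) - e^{-8 \tau} \sin(2 x)$.
Transform back: $w(x,\tau) = e^{-\tau}u(x,\tau)$.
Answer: $w(x, \tau) = 3 e^{-3 \tau} \sin(x) -  e^{-9 \tau} \sin(2 x)$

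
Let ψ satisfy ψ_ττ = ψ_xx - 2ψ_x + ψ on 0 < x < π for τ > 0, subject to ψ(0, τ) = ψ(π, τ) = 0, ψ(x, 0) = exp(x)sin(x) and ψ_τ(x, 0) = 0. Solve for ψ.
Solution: Substitute ψ = exp(x)u.
Then ψ_x = exp(x)(u_x + u), ψ_xx = exp(x)(u_xx + 2u_x + u), ψ_ττ = exp(x)u_ττ; substituting and dividing by exp(x), the lower-order terms cancel: u_ττ = u_xx (standard wave equation).
Data for u: u(x,0) = exp(-x)ψ(x,0) = sin(x); u_τ(x,0) = exp(-x)ψ_τ(x,0) = 0. The boundary conditions carry over: u(0,τ) = u(π,τ) = 0.
Separating variables: u = Σ [A_n cos(ω_n τ) + B_n sin(ω_n τ)] sin(nx), ω_n = n. From ICs: A_1=1.
So u(x,τ) = sin(x)cos(τ), and ψ(x,τ) = exp(x)u(x,τ).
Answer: ψ(x, τ) = exp(x)sin(x)cos(τ)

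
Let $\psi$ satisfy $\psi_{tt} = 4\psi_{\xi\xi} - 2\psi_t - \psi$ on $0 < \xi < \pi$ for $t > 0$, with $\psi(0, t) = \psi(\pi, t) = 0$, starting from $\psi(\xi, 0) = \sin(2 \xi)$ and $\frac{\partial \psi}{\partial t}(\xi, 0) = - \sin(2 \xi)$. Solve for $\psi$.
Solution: Substitute $\psi = e^{-t}u$.
Then $\psi_t = e^{-t}(u_t - u)$, $\psi_{tt} = e^{-t}(u_{tt} - 2u_t + u)$, $\psi_{\xi\xi} = e^{-t}u_{\xi\xi}$; substituting and dividing by $e^{-t}$, the lower-order terms cancel: $u_{tt} = 4u_{\xi\xi}$ (standard wave equation).
Data for $u$: $u(\xi,0) = \psi(\xi,0) = \sin(2 \xi)$; $u_t(\xi,0) = \psi_t(\xi,0) + \psi(\xi,0) = 0$. The boundary conditions carry over: $u(0,t) = u(\pi,t) = 0$.
Separating variables: $u = \sum [A_n \cos(\omega_n t) + B_n \sin(\omega_n t)] \sin(n\xi)$, $\omega_n = 2n$. From ICs: $A_2=1$.
So $u(\xi,t) = \sin(2 \xi) \cos(4 t)$, and $\psi(\xi,t) = e^{-t}u(\xi,t)$.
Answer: $\psi(\xi, t) = e^{-t} \sin(2 \xi) \cos(4 t)$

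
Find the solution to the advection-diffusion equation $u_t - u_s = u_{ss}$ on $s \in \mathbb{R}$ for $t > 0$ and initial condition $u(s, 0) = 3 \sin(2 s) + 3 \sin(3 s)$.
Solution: Moving frame: $\eta = s + t$, $\sigma = t$, $u = w(\eta,\sigma)$, so $u_t = w_{\sigma} + w_{\eta}$ and $u_{ss} = w_{\eta\eta}$.
Hence $u_t - u_s = w_{\sigma}$ and the PDE becomes the heat equation $w_{\sigma} = w_{\eta\eta}$ on $\eta \in \mathbb{R}$.
Initial data: $w(\eta,0) = u(\eta,0) = 3 \sin(2 \eta) + 3 \sin(3 \eta)$. Each mode $\sin(n\eta)$ decays as $e^{-n^2\sigma}$ on $\mathbb{R}$, so $w(\eta,\sigma) = \sum c_n e^{-n^2\sigma} \sin(n\eta)$ with $c_2=3, c_3=3$: $w(\eta,\sigma) = 3 e^{-4 \sigma} \sin(2 \eta) + 3 e^{-9 \sigma} \sin(3 \eta)$.
Substituting back: $u(s,t) = w(s + t, t)$.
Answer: $u(s, t) = 3 e^{-4 t} \sin(2 s + 2 t) + 3 e^{-9 t} \sin(3 s + 3 t)$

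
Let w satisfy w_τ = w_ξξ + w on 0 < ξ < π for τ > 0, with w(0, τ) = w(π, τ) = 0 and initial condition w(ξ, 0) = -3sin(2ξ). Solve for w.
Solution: Substitute w = exp(τ)u, i.e. u = exp(-τ)w.
By the product rule, w_τ = exp(τ)(u_τ + u), w_ξξ = exp(τ)u_ξξ.
Substituting into the PDE and dividing by exp(τ): u_τ + u = u_ξξ + u.
The lower-order terms cancel, leaving the standard heat equation u_τ = u_ξξ.
Initial data for u: u(ξ,0) = w(ξ,0) = -3sin(2ξ). The boundary conditions carry over: u(0,τ) = u(π,τ) = 0.
Solve for u:
  Using separation of variables u = X(ξ)T(τ):
  Eigenfunctions: sin(nξ), n = 1, 2, 3, ...
  General solution: u(ξ, τ) = Σ c_n sin(nξ) exp(-n² τ)
  Matching u(ξ,0) = -3sin(2ξ) term by term: c_2=-3.
Hence u(ξ,τ) = -3exp(-4τ)sin(2ξ).
Transform back: w(ξ,τ) = exp(τ)u(ξ,τ).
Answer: w(ξ, τ) = -3exp(-3τ)sin(2ξ)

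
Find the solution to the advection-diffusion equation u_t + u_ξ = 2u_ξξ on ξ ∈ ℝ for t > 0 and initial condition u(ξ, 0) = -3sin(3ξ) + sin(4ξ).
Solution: Moving frame: η = ξ - t, σ = t, u = w(η,σ), so u_t = w_σ - w_η and u_ξξ = w_ηη.
Hence u_t + u_ξ = w_σ and the PDE becomes the heat equation w_σ = 2w_ηη on η ∈ ℝ.
Initial data: w(η,0) = u(η,0) = -3sin(3η) + sin(4η). Each mode sin(nη) decays as exp(-2n²σ) on ℝ, so w(η,σ) = Σ c_n exp(-2n²σ) sin(nη) with c_3=-3, c_4=1: w(η,σ) = -3exp(-18σ)sin(3η) + exp(-32σ)sin(4η).
Substituting back: u(ξ,t) = w(ξ - t, t).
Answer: u(ξ, t) = 3exp(-18t)sin(3t - 3ξ) - exp(-32t)sin(4t - 4ξ)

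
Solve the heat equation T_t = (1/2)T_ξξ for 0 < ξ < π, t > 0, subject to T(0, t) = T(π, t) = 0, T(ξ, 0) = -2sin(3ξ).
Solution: Using separation of variables T = X(ξ)G(t):
Eigenfunctions: sin(nξ), n = 1, 2, 3, ...
General solution: T(ξ, t) = Σ c_n sin(nξ) exp(-n² t/2)
Matching T(ξ,0) = -2sin(3ξ) term by term: c_3=-2.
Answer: T(ξ, t) = -2exp(-9t/2)sin(3ξ)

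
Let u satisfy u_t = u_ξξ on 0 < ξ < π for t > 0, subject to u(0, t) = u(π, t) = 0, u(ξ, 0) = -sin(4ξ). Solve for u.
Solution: Using separation of variables u = X(ξ)T(t):
Eigenfunctions: sin(nξ), n = 1, 2, 3, ...
General solution: u(ξ, t) = Σ c_n sin(nξ) exp(-n² t)
Matching u(ξ,0) = -sin(4ξ) term by term: c_4=-1.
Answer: u(ξ, t) = -exp(-16t)sin(4ξ)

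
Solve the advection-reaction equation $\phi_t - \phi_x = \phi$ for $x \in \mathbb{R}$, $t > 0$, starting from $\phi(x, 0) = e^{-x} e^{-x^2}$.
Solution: Substitute $\phi = e^{-x}u$, i.e. $u = e^{x}\phi$.
By the product rule, $\phi_x = e^{-x}(u_x - u)$, $\phi_t = e^{-x}u_t$.
Substituting into the PDE and dividing by $e^{-x}$: $u_t - (u_x - u) = u$.
The lower-order terms cancel, leaving the standard advection equation $u_t - u_x = 0$.
Initial data for $u$: $u(x,0) = e^{x}\phi(x,0) = e^{-x^2}$.
Solve for $u$:
  By method of characteristics (waves move left with speed 1):
  Along characteristics $x + t =$ const, $u$ is constant, so $u(x,t) = f(x + t)$ with $f = u( \cdot , 0)$.
Hence $u(x,t) = e^{-(t + x)^2}$.
Transform back: $\phi(x,t) = e^{-x}u(x,t)$.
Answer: $\phi(x, t) = e^{-x} e^{-(t + x)^2}$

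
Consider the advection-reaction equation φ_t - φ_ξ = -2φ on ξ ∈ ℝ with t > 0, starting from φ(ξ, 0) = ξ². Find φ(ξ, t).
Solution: Substitute φ = exp(-2t)u, i.e. u = exp(2t)φ.
By the product rule, φ_t = exp(-2t)(u_t - 2u), φ_ξ = exp(-2t)u_ξ.
Substituting into the PDE and dividing by exp(-2t): u_t - 2u - u_ξ = -2u.
The lower-order terms cancel, leaving the standard advection equation u_t - u_ξ = 0.
Initial data for u: u(ξ,0) = φ(ξ,0) = ξ².
Solve for u:
  By method of characteristics (waves move left with speed 1):
  Along characteristics ξ + t = const, u is constant, so u(ξ,t) = f(ξ + t) with f = u(·, 0).
Hence u(ξ,t) = t² + 2tξ + ξ².
Transform back: φ(ξ,t) = exp(-2t)u(ξ,t).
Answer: φ(ξ, t) = t²exp(-2t) + 2tξexp(-2t) + ξ²exp(-2t)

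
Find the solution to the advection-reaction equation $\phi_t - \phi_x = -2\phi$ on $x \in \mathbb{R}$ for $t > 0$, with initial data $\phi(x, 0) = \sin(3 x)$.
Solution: Substitute $\phi = e^{-2t}u$.
Then $\phi_t = e^{-2t}(u_t - 2u)$, $\phi_x = e^{-2t}u_x$; substituting and dividing by $e^{-2t}$, the lower-order terms cancel: $u_t - u_x = 0$ (standard advection equation).
Data for $u$: $u(x,0) = \phi(x,0) = \sin(3 x)$.
By characteristics ($dx/dt = -1$), $u(x,t) = f(x + t)$ with $f = u( \cdot , 0)$.
So $u(x,t) = \sin(3 t + 3 x)$, and $\phi(x,t) = e^{-2t}u(x,t)$.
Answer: $\phi(x, t) = e^{-2 t} \sin(3 t + 3 x)$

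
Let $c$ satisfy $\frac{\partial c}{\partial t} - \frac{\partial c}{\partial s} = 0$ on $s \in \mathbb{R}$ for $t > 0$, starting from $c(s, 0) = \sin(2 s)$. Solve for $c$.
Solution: By characteristics ($ds/dt = -1$), $c(s,t) = f(s + t)$ with $f = c( \cdot , 0)$.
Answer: $c(s, t) = \sin(2 s + 2 t)$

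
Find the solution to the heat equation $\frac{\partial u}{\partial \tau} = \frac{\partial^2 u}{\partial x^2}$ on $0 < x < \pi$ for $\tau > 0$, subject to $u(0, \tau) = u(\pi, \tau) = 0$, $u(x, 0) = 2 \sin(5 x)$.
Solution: Separating variables: $u = \sum c_n e^{-n^2\tau} \sin(nx)$. From $u(x,0) = 2 \sin(5 x)$: $c_5=2$.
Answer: $u(x, \tau) = 2 e^{-25 \tau} \sin(5 x)$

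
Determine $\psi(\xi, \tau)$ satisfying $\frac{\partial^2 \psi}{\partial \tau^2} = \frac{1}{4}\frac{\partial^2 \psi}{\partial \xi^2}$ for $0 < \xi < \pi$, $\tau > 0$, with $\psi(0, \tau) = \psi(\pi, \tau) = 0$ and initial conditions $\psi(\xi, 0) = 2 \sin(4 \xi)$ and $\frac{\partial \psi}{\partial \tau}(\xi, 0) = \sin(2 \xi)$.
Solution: Separating variables: $\psi = \sum [A_n \cos(\omega_n \tau) + B_n \sin(\omega_n \tau)] \sin(n\xi)$, $\omega_n = n/2$. From ICs ($B_n$ = velocity coefficient / $\omega_n$): $A_4=2, B_2=1$.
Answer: $\psi(\xi, \tau) = \sin(\tau) \sin(2 \xi) + 2 \sin(4 \xi) \cos(2 \tau)$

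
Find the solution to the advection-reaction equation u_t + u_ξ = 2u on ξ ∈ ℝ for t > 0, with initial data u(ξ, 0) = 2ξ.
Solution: Substitute u = exp(2t)w.
Then u_t = exp(2t)(w_t + 2w), u_ξ = exp(2t)w_ξ; substituting and dividing by exp(2t), the lower-order terms cancel: w_t + w_ξ = 0 (standard advection equation).
Data for w: w(ξ,0) = u(ξ,0) = 2ξ.
By characteristics (dξ/dt = 1), w(ξ,t) = f(ξ - t) with f = w(·, 0).
So w(ξ,t) = -2t + 2ξ, and u(ξ,t) = exp(2t)w(ξ,t).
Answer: u(ξ, t) = -2texp(2t) + 2ξexp(2t)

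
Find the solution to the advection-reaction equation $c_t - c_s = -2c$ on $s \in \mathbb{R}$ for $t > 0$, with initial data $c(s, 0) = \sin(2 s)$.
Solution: Substitute $c = e^{-2t}u$, i.e. $u = e^{2t}c$.
By the product rule, $c_t = e^{-2t}(u_t - 2u)$, $c_s = e^{-2t}u_s$.
Substituting into the PDE and dividing by $e^{-2t}$: $u_t - 2u - u_s = -2u$.
The lower-order terms cancel, leaving the standard advection equation $u_t - u_s = 0$.
Initial data for $u$: $u(s,0) = c(s,0) = \sin(2 s)$.
Solve for $u$:
  By method of characteristics (waves move left with speed 1):
  Along characteristics $s + t =$ const, $u$ is constant, so $u(s,t) = f(s + t)$ with $f = u( \cdot , 0)$.
Hence $u(s,t) = \sin(2 s + 2 t)$.
Transform back: $c(s,t) = e^{-2t}u(s,t)$.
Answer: $c(s, t) = e^{-2 t} \sin(2 s + 2 t)$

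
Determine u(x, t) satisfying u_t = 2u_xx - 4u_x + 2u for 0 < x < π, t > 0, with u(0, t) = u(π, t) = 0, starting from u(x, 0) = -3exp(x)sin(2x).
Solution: Substitute u = exp(x)w.
Then u_x = exp(x)(w_x + w), u_xx = exp(x)(w_xx + 2w_x + w), u_t = exp(x)w_t; substituting and dividing by exp(x), the lower-order terms cancel: w_t = 2w_xx (standard heat equation).
Data for w: w(x,0) = exp(-x)u(x,0) = -3sin(2x). The boundary conditions carry over: w(0,t) = w(π,t) = 0.
Separating variables: w = Σ c_n exp(-2n²t) sin(nx). From w(x,0) = -3sin(2x): c_2=-3.
So w(x,t) = -3exp(-8t)sin(2x), and u(x,t) = exp(x)w(x,t).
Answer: u(x, t) = -3exp(-8t)exp(x)sin(2x)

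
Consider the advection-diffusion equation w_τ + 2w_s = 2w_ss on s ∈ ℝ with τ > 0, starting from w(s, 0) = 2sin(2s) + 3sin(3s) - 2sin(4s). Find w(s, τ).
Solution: Change to a moving frame: let η = s - 2τ, σ = τ and write w(s,τ) = u(η,σ).
By the chain rule w_τ = u_σ - 2u_η, w_s = u_η, w_ss = u_ηη.
Then w_τ + 2w_s = u_σ: the advection term cancels and the PDE becomes the heat equation u_σ = 2u_ηη on η ∈ ℝ.
Initial data: u(η,0) = w(η,0) = 2sin(2η) + 3sin(3η) - 2sin(4η).
On η ∈ ℝ each mode satisfies (sin(nη))″ = -n² sin(nη), so exp(-2n²σ) sin(nη) solves the heat equation; by superposition u(η,σ) = Σ c_n exp(-2n²σ) sin(nη).
Reading off the coefficients: c_2=2, c_3=3, c_4=-2, so u(η,σ) = 2exp(-8σ)sin(2η) + 3exp(-18σ)sin(3η) - 2exp(-32σ)sin(4η).
Substituting back η = s - 2τ, σ = τ: w(s,τ) = u(s - 2τ, τ).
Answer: w(s, τ) = 2exp(-8τ)sin(2s - 4τ) + 3exp(-18τ)sin(3s - 6τ) - 2exp(-32τ)sin(4s - 8τ)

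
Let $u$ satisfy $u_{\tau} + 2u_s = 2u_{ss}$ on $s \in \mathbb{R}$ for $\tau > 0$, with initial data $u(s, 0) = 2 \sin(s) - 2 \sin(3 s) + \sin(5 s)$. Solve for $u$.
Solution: Moving frame: $\eta = s - 2\tau$, $\sigma = \tau$, $u = w(\eta,\sigma)$, so $u_{\tau} = w_{\sigma} - 2w_{\eta}$ and $u_{ss} = w_{\eta\eta}$.
Hence $u_{\tau} + 2u_s = w_{\sigma}$ and the PDE becomes the heat equation $w_{\sigma} = 2w_{\eta\eta}$ on $\eta \in \mathbb{R}$.
Initial data: $w(\eta,0) = u(\eta,0) = 2 \sin(\eta) - 2 \sin(3 \eta) + \sin(5 \eta)$. Each mode $\sin(n\eta)$ decays as $e^{-2n^2\sigma}$ on $\mathbb{R}$, so $w(\eta,\sigma) = \sum c_n e^{-2n^2\sigma} \sin(n\eta)$ with $c_1=2, c_3=-2, c_5=1$: $w(\eta,\sigma) = 2 e^{-2 \sigma} \sin(\eta) - 2 e^{-18 \sigma} \sin(3 \eta) + e^{-50 \sigma} \sin(5 \eta)$.
Substituting back: $u(s,\tau) = w(s - 2\tau, \tau)$.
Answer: $u(s, \tau) = -2 e^{-2 \tau} \sin(2 \tau - s) + 2 e^{-18 \tau} \sin(6 \tau - 3 s) -  e^{-50 \tau} \sin(10 \tau - 5 s)$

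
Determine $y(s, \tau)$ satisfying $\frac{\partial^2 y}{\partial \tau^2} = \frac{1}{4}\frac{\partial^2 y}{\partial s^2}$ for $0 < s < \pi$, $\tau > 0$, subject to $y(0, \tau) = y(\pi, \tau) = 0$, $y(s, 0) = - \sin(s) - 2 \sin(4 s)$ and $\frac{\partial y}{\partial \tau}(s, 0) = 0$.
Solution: Using separation of variables $y = X(s)T(\tau)$:
Eigenfunctions: $\sin(ns)$, $n = 1, 2, 3, \ldots$
General solution: $y(s, \tau) = \sum [A_n \cos(n \tau/2) + B_n \sin(n \tau/2)] \sin(ns)$
From $y(s,0) = - \sin(s) - 2 \sin(4 s)$: $A_1=-1, A_4=-2$. From $y_{\tau}(s,0) = 0$: all $B_n = 0$.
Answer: $y(s, \tau) = - \sin(s) \cos(\tau/2) - 2 \sin(4 s) \cos(2 \tau)$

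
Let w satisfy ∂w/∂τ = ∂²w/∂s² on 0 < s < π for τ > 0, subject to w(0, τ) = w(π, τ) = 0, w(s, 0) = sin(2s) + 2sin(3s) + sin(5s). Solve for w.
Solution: Separating variables: w = Σ c_n exp(-n²τ) sin(ns). From w(s,0) = sin(2s) + 2sin(3s) + sin(5s): c_2=1, c_3=2, c_5=1.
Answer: w(s, τ) = exp(-4τ)sin(2s) + 2exp(-9τ)sin(3s) + exp(-25τ)sin(5s)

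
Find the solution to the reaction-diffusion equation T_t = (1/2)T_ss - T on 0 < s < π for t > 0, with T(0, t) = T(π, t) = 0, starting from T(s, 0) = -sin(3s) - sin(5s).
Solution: Substitute T = exp(-t)u, i.e. u = exp(t)T.
By the product rule, T_t = exp(-t)(u_t - u), T_ss = exp(-t)u_ss.
Substituting into the PDE and dividing by exp(-t): u_t - u = (1/2)u_ss - u.
The lower-order terms cancel, leaving the standard heat equation u_t = (1/2)u_ss.
Initial data for u: u(s,0) = T(s,0) = -sin(3s) - sin(5s). The boundary conditions carry over: u(0,t) = u(π,t) = 0.
Solve for u:
  Using separation of variables u = X(s)G(t):
  Eigenfunctions: sin(ns), n = 1, 2, 3, ...
  General solution: u(s, t) = Σ c_n sin(ns) exp(-n² t/2)
  Matching u(s,0) = -sin(3s) - sin(5s) term by term: c_3=-1, c_5=-1.
Hence u(s,t) = -exp(-9t/2)sin(3s) - exp(-25t/2)sin(5s).
Transform back: T(s,t) = exp(-t)u(s,t).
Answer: T(s, t) = -exp(-11t/2)sin(3s) - exp(-27t/2)sin(5s)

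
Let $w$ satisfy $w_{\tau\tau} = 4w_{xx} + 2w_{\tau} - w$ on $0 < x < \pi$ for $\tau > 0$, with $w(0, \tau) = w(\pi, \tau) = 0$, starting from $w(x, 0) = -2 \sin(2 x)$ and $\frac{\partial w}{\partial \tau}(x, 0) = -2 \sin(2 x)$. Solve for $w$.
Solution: Substitute $w = e^{\tau}u$, i.e. $u = e^{-\tau}w$.
By the product rule, $w_{\tau} = e^{\tau}(u_{\tau} + u)$, $w_{\tau\tau} = e^{\tau}(u_{\tau\tau} + 2u_{\tau} + u)$, $w_{xx} = e^{\tau}u_{xx}$.
Substituting into the PDE and dividing by $e^{\tau}$: $u_{\tau\tau} + 2u_{\tau} + u = 4u_{xx} + 2(u_{\tau} + u) - u$.
The lower-order terms cancel, leaving the standard wave equation $u_{\tau\tau} = 4u_{xx}$.
Initial data for $u$: $u(x,0) = w(x,0) = -2 \sin(2 x)$; $u_{\tau}(x,0) = w_{\tau}(x,0) - w(x,0) = 0$. The boundary conditions carry over: $u(0,\tau) = u(\pi,\tau) = 0$.
Solve for $u$:
  Using separation of variables $u = X(x)T(\tau)$:
  Eigenfunctions: $\sin(nx)$, $n = 1, 2, 3, \ldots$
  General solution: $u(x, \tau) = \sum [A_n \cos(2n \tau) + B_n \sin(2n \tau)] \sin(nx)$
  From $u(x,0) = -2 \sin(2 x)$: $A_2=-2$. From $u_{\tau}(x,0) = 0$: all $B_n = 0$.
Hence $u(x,\tau) = -2 \sin(2 x) \cos(4 \tau)$.
Transform back: $w(x,\tau) = e^{\tau}u(x,\tau)$.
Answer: $w(x, \tau) = -2 e^{\tau} \sin(2 x) \cos(4 \tau)$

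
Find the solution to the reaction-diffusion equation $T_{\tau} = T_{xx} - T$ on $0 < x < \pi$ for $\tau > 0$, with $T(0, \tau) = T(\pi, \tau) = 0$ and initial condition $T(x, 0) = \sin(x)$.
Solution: Substitute $T = e^{-\tau}u$, i.e. $u = e^{\tau}T$.
By the product rule, $T_{\tau} = e^{-\tau}(u_{\tau} - u)$, $T_{xx} = e^{-\tau}u_{xx}$.
Substituting into the PDE and dividing by $e^{-\tau}$: $u_{\tau} - u = u_{xx} - u$.
The lower-order terms cancel, leaving the standard heat equation $u_{\tau} = u_{xx}$.
Initial data for $u$: $u(x,0) = T(x,0) = \sin(x)$. The boundary conditions carry over: $u(0,\tau) = u(\pi,\tau) = 0$.
Solve for $u$:
  Using separation of variables $u = X(x)G(\tau)$:
  Eigenfunctions: $\sin(nx)$, $n = 1, 2, 3, \ldots$
  General solution: $u(x, \tau) = \sum c_n \sin(nx) e^{-n^2 \tau}$
  Matching $u(x,0) = \sin(x)$ term by term: $c_1=1$.
Hence $u(x,\tau) = e^{-\tau} \sin(x)$.
Transform back: $T(x,\tau) = e^{-\tau}u(x,\tau)$.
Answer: $T(x, \tau) = e^{-2 \tau} \sin(x)$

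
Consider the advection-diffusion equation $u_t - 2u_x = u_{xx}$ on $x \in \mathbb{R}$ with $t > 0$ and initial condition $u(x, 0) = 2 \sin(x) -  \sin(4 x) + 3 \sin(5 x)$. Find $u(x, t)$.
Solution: Moving frame: $\eta = x + 2t$, $\sigma = t$, $u = w(\eta,\sigma)$, so $u_t = w_{\sigma} + 2w_{\eta}$ and $u_{xx} = w_{\eta\eta}$.
Hence $u_t - 2u_x = w_{\sigma}$ and the PDE becomes the heat equation $w_{\sigma} = w_{\eta\eta}$ on $\eta \in \mathbb{R}$.
Initial data: $w(\eta,0) = u(\eta,0) = 2 \sin(\eta) - \sin(4 \eta) + 3 \sin(5 \eta)$. Each mode $\sin(n\eta)$ decays as $e^{-n^2\sigma}$ on $\mathbb{R}$, so $w(\eta,\sigma) = \sum c_n e^{-n^2\sigma} \sin(n\eta)$ with $c_1=2, c_4=-1, c_5=3$: $w(\eta,\sigma) = 2 e^{-\sigma} \sin(\eta) - e^{-16 \sigma} \sin(4 \eta) + 3 e^{-25 \sigma} \sin(5 \eta)$.
Substituting back: $u(x,t) = w(x + 2t, t)$.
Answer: $u(x, t) = 2 e^{-t} \sin(2 t + x) -  e^{-16 t} \sin(8 t + 4 x) + 3 e^{-25 t} \sin(10 t + 5 x)$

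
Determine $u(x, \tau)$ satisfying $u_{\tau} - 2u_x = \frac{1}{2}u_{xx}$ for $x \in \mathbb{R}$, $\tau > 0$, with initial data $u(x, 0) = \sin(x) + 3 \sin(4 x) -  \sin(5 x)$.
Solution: Moving frame: $\eta = x + 2\tau$, $\sigma = \tau$, $u = w(\eta,\sigma)$, so $u_{\tau} = w_{\sigma} + 2w_{\eta}$ and $u_{xx} = w_{\eta\eta}$.
Hence $u_{\tau} - 2u_x = w_{\sigma}$ and the PDE becomes the heat equation $w_{\sigma} = \frac{1}{2}w_{\eta\eta}$ on $\eta \in \mathbb{R}$.
Initial data: $w(\eta,0) = u(\eta,0) = \sin(\eta) + 3 \sin(4 \eta) - \sin(5 \eta)$. Each mode $\sin(n\eta)$ decays as $e^{-n^2\sigma/2}$ on $\mathbb{R}$, so $w(\eta,\sigma) = \sum c_n e^{-n^2\sigma/2} \sin(n\eta)$ with $c_1=1, c_4=3, c_5=-1$: $w(\eta,\sigma) = 3 e^{-8 \sigma} \sin(4 \eta) + e^{-\sigma/2} \sin(\eta) - e^{-25 \sigma/2} \sin(5 \eta)$.
Substituting back: $u(x,\tau) = w(x + 2\tau, \tau)$.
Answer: $u(x, \tau) = 3 e^{-8 \tau} \sin(8 \tau + 4 x) + e^{-\tau/2} \sin(2 \tau + x) -  e^{-25 \tau/2} \sin(10 \tau + 5 x)$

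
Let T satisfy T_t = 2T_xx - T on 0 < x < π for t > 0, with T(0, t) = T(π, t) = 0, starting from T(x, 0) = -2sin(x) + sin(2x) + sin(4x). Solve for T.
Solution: Substitute T = exp(-t)u, i.e. u = exp(t)T.
By the product rule, T_t = exp(-t)(u_t - u), T_xx = exp(-t)u_xx.
Substituting into the PDE and dividing by exp(-t): u_t - u = 2u_xx - u.
The lower-order terms cancel, leaving the standard heat equation u_t = 2u_xx.
Initial data for u: u(x,0) = T(x,0) = -2sin(x) + sin(2x) + sin(4x). The boundary conditions carry over: u(0,t) = u(π,t) = 0.
Solve for u:
  Using separation of variables u = X(x)G(t):
  Eigenfunctions: sin(nx), n = 1, 2, 3, ...
  General solution: u(x, t) = Σ c_n sin(nx) exp(-2n² t)
  Matching u(x,0) = -2sin(x) + sin(2x) + sin(4x) term by term: c_1=-2, c_2=1, c_4=1.
Hence u(x,t) = -2exp(-2t)sin(x) + exp(-8t)sin(2x) + exp(-32t)sin(4x).
Transform back: T(x,t) = exp(-t)u(x,t).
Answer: T(x, t) = -2exp(-3t)sin(x) + exp(-9t)sin(2x) + exp(-33t)sin(4x)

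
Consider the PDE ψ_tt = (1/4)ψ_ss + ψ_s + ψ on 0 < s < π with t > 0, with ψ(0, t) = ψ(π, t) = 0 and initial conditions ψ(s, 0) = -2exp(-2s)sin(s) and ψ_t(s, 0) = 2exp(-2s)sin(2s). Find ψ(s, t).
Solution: Substitute ψ = exp(-2s)u.
Then ψ_s = exp(-2s)(u_s - 2u), ψ_ss = exp(-2s)(u_ss - 4u_s + 4u), ψ_tt = exp(-2s)u_tt; substituting and dividing by exp(-2s), the lower-order terms cancel: u_tt = (1/4)u_ss (standard wave equation).
Data for u: u(s,0) = exp(2s)ψ(s,0) = -2sin(s); u_t(s,0) = exp(2s)ψ_t(s,0) = 2sin(2s). The boundary conditions carry over: u(0,t) = u(π,t) = 0.
Separating variables: u = Σ [A_n cos(ω_n t) + B_n sin(ω_n t)] sin(ns), ω_n = n/2. From ICs (B_n = velocity coefficient / ω_n): A_1=-2, B_2=2.
So u(s,t) = -2sin(s)cos(t/2) + 2sin(2s)sin(t), and ψ(s,t) = exp(-2s)u(s,t).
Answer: ψ(s, t) = -2exp(-2s)sin(s)cos(t/2) + 2exp(-2s)sin(2s)sin(t)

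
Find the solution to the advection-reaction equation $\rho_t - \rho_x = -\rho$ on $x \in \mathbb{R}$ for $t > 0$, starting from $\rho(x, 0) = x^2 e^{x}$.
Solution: Substitute $\rho = e^{x}u$.
Then $\rho_x = e^{x}(u_x + u)$, $\rho_t = e^{x}u_t$; substituting and dividing by $e^{x}$, the lower-order terms cancel: $u_t - u_x = 0$ (standard advection equation).
Data for $u$: $u(x,0) = e^{-x}\rho(x,0) = x^2$.
By characteristics ($dx/dt = -1$), $u(x,t) = f(x + t)$ with $f = u( \cdot , 0)$.
So $u(x,t) = t^2 + 2 t x + x^2$, and $\rho(x,t) = e^{x}u(x,t)$.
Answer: $\rho(x, t) = t^2 e^{x} + 2 t x e^{x} + x^2 e^{x}$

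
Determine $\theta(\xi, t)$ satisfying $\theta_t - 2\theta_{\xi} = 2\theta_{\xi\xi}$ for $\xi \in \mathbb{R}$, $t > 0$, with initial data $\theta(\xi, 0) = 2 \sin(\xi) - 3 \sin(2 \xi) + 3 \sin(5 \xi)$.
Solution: Change to a moving frame: let $\eta = \xi + 2t$, $\sigma = t$ and write $\theta(\xi,t) = u(\eta,\sigma)$.
By the chain rule $\theta_t = u_{\sigma} + 2u_{\eta}$, $\theta_{\xi} = u_{\eta}$, $\theta_{\xi\xi} = u_{\eta\eta}$.
Then $\theta_t - 2\theta_{\xi} = u_{\sigma}$: the advection term cancels and the PDE becomes the heat equation $u_{\sigma} = 2u_{\eta\eta}$ on $\eta \in \mathbb{R}$.
Initial data: $u(\eta,0) = \theta(\eta,0) = 2 \sin(\eta) - 3 \sin(2 \eta) + 3 \sin(5 \eta)$.
On $\eta \in \mathbb{R}$ each mode satisfies $(\sin(n\eta))'' = -n^2 \sin(n\eta)$, so $e^{-2n^2\sigma} \sin(n\eta)$ solves the heat equation; by superposition $u(\eta,\sigma) = \sum c_n e^{-2n^2\sigma} \sin(n\eta)$.
Reading off the coefficients: $c_1=2, c_2=-3, c_5=3$, so $u(\eta,\sigma) = 2 e^{-2 \sigma} \sin(\eta) - 3 e^{-8 \sigma} \sin(2 \eta) + 3 e^{-50 \sigma} \sin(5 \eta)$.
Substituting back $\eta = \xi + 2t$, $\sigma = t$: $\theta(\xi,t) = u(\xi + 2t, t)$.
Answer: $\theta(\xi, t) = 2 e^{-2 t} \sin(\xi + 2 t) - 3 e^{-8 t} \sin(2 \xi + 4 t) + 3 e^{-50 t} \sin(5 \xi + 10 t)$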